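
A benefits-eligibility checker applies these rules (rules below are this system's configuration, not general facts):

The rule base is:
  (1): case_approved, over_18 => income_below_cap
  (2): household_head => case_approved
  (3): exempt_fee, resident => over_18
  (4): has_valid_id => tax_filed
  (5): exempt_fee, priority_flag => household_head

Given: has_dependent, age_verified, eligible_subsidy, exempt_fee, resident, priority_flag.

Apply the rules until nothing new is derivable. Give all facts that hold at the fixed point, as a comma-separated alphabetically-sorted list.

age_verified, case_approved, eligible_subsidy, exempt_fee, has_dependent, household_head, income_below_cap, over_18, priority_flag, resident

Round 1 fires (3), (5), giving over_18, household_head.
Round 2 fires (2), giving case_approved.
Round 3 fires (1), giving income_below_cap.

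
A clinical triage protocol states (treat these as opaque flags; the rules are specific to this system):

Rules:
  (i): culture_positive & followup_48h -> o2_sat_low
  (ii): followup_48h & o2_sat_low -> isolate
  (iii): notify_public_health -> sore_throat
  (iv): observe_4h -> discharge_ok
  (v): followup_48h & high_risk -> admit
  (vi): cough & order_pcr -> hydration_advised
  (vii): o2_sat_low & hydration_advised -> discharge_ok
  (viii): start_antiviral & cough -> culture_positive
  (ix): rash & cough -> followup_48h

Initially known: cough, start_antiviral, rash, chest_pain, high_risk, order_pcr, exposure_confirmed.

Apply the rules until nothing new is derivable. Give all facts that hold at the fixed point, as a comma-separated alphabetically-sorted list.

admit, chest_pain, cough, culture_positive, discharge_ok, exposure_confirmed, followup_48h, high_risk, hydration_advised, isolate, o2_sat_low, order_pcr, rash, start_antiviral

Round 1: (vi) [cough & order_pcr -> hydration_advised]; (viii) [start_antiviral & cough -> culture_positive]; (ix) [rash & cough -> followup_48h]. Adds hydration_advised, culture_positive, followup_48h.
Round 2: (i) [culture_positive & followup_48h -> o2_sat_low]; (v) [followup_48h & high_risk -> admit]. Adds o2_sat_low, admit.
Round 3: (ii) [followup_48h & o2_sat_low -> isolate]; (vii) [o2_sat_low & hydration_advised -> discharge_ok]. Adds isolate, discharge_ok.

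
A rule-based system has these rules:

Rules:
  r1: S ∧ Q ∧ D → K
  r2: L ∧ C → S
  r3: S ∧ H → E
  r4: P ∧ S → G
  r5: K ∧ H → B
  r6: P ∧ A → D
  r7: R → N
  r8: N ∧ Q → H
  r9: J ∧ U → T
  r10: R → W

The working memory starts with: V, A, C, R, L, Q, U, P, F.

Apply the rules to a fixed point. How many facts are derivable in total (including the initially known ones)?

Round 1: r2 [L ∧ C → S]; r6 [P ∧ A → D]; r7 [R → N]; r10 [R → W]. Adds S, D, N, W.
Round 2: r1 [S ∧ Q ∧ D → K]; r4 [P ∧ S → G]; r8 [N ∧ Q → H]. Adds K, G, H.
Round 3: r3 [S ∧ H → E]; r5 [K ∧ H → B]. Adds E, B.
Closure: {A, B, C, D, E, F, G, H, K, L, N, P, Q, R, S, U, V, W} — 18 facts.

18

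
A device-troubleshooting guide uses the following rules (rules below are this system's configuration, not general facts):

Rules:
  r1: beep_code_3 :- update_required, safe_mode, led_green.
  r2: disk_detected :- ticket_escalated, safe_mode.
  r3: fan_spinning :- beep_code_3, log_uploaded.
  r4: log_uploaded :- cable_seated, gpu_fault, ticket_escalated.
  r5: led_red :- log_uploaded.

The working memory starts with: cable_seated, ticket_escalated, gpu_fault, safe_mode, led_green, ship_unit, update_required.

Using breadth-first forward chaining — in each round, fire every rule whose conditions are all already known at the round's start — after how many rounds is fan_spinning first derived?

2

Round 1: r1 [beep_code_3 :- update_required, safe_mode, led_green.]; r2 [disk_detected :- ticket_escalated, safe_mode.]; r4 [log_uploaded :- cable_seated, gpu_fault, ticket_escalated.]. Adds beep_code_3, disk_detected, log_uploaded.
Round 2: r3 [fan_spinning :- beep_code_3, log_uploaded.]; r5 [led_red :- log_uploaded.]. Adds fan_spinning, led_red.
fan_spinning first appears in round 2.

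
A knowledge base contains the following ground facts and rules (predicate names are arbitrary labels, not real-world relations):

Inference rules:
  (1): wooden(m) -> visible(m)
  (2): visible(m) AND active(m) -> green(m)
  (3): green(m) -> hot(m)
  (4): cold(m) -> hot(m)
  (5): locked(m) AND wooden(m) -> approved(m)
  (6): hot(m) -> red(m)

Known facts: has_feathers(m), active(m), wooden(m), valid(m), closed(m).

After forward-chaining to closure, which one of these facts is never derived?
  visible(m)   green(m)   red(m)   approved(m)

[1] (1) [wooden(m) -> visible(m)]. ⇒ new: visible(m).
[2] (2) [visible(m) AND active(m) -> green(m)]. ⇒ new: green(m).
[3] (3) [green(m) -> hot(m)]. ⇒ new: hot(m).
[4] (6) [hot(m) -> red(m)]. ⇒ new: red(m).
Derived: green(m) (round 2), red(m) (round 4), visible(m) (round 1). approved(m) never appears in any round.

approved(m)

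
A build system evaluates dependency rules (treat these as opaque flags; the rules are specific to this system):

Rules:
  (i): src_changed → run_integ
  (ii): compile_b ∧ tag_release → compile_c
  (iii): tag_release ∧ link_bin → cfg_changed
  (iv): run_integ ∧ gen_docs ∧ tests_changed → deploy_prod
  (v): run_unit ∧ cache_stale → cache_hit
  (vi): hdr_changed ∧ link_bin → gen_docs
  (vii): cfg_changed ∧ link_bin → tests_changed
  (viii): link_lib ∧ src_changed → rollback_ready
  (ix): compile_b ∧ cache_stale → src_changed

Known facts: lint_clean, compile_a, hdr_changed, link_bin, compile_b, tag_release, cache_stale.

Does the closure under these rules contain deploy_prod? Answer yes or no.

Round 1 — (ii), (iii), (vi), (ix), derive compile_c, cfg_changed, gen_docs, src_changed.
Round 2 — (i), (vii), derive run_integ, tests_changed.
Round 3 — (iv), derive deploy_prod.
deploy_prod appears in round 3, so it is derivable.

yes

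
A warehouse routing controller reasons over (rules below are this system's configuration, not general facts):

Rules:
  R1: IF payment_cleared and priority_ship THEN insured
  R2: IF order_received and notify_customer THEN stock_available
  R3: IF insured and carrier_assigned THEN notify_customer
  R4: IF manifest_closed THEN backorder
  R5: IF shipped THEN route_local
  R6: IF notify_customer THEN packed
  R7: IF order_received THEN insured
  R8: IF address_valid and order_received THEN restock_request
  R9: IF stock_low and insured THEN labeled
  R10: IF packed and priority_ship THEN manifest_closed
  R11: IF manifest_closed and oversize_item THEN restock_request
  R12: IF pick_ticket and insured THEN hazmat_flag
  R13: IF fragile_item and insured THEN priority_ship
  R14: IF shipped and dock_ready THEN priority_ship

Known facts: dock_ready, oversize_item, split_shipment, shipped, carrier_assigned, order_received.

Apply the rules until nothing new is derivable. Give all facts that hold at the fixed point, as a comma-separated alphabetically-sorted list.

Round 1: R5 [IF shipped THEN route_local]; R7 [IF order_received THEN insured]; R14 [IF shipped and dock_ready THEN priority_ship]. New: route_local, insured, priority_ship.
Round 2: R3 [IF insured and carrier_assigned THEN notify_customer]. New: notify_customer.
Round 3: R2 [IF order_received and notify_customer THEN stock_available]; R6 [IF notify_customer THEN packed]. New: stock_available, packed.
Round 4: R10 [IF packed and priority_ship THEN manifest_closed]. New: manifest_closed.
Round 5: R4 [IF manifest_closed THEN backorder]; R11 [IF manifest_closed and oversize_item THEN restock_request]. New: backorder, restock_request.

backorder, carrier_assigned, dock_ready, insured, manifest_closed, notify_customer, order_received, oversize_item, packed, priority_ship, restock_request, route_local, shipped, split_shipment, stock_available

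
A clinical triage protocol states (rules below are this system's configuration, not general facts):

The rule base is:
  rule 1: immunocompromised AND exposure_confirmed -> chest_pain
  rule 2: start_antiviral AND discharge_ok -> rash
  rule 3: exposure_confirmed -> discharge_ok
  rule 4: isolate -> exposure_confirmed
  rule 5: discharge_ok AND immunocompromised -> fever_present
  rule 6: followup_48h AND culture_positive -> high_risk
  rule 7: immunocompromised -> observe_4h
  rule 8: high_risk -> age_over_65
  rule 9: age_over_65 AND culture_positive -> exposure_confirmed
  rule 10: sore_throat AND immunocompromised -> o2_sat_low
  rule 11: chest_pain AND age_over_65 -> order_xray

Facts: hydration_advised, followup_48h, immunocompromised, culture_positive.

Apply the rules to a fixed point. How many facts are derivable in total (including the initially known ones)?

12

Round 1 — rule 6, rule 7, derive high_risk, observe_4h.
Round 2 — rule 8, derive age_over_65.
Round 3 — rule 9, derive exposure_confirmed.
Round 4 — rule 1, rule 3, derive chest_pain, discharge_ok.
Round 5 — rule 5, rule 11, derive fever_present, order_xray.
Closure: {age_over_65, chest_pain, culture_positive, discharge_ok, exposure_confirmed, fever_present, followup_48h, high_risk, hydration_advised, immunocompromised, observe_4h, order_xray} — 12 facts.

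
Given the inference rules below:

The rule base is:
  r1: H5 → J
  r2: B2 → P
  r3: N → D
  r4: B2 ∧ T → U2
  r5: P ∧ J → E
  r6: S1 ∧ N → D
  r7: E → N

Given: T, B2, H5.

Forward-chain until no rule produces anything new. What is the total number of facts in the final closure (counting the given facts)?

Round 1: r1 [H5 → J]; r2 [B2 → P]; r4 [B2 ∧ T → U2]. New: J, P, U2.
Round 2: r5 [P ∧ J → E]. New: E.
Round 3: r7 [E → N]. New: N.
Round 4: r3 [N → D]. New: D.
Closure: {B2, D, E, H5, J, N, P, T, U2} — 9 facts.

9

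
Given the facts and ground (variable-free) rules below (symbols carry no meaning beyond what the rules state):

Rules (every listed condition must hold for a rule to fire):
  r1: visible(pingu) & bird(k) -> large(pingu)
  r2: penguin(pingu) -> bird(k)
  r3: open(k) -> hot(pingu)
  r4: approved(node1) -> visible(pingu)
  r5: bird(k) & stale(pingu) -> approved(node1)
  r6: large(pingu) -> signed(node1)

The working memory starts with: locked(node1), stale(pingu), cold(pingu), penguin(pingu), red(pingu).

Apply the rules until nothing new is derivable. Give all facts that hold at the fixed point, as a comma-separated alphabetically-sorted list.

approved(node1), bird(k), cold(pingu), large(pingu), locked(node1), penguin(pingu), red(pingu), signed(node1), stale(pingu), visible(pingu)

Round 1: r2 [penguin(pingu) -> bird(k)]. Adds bird(k).
Round 2: r5 [bird(k) & stale(pingu) -> approved(node1)]. Adds approved(node1).
Round 3: r4 [approved(node1) -> visible(pingu)]. Adds visible(pingu).
Round 4: r1 [visible(pingu) & bird(k) -> large(pingu)]. Adds large(pingu).
Round 5: r6 [large(pingu) -> signed(node1)]. Adds signed(node1).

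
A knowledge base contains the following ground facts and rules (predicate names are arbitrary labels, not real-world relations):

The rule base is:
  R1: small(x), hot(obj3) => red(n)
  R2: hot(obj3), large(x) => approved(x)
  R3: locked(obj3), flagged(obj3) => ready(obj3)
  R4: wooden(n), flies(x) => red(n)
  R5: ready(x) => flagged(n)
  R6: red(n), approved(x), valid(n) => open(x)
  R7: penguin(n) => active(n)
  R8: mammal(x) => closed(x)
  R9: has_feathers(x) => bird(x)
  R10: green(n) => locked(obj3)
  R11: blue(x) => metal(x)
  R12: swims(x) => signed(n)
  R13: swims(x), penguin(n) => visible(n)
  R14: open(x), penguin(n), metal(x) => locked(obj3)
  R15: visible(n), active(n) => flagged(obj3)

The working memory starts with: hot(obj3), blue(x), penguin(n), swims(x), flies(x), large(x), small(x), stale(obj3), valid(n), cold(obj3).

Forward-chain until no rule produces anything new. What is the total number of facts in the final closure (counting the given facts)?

Round 1 — R1, R2, R7, R11, R12, R13, derive red(n), approved(x), active(n), metal(x), signed(n), visible(n).
Round 2 — R6, R15, derive open(x), flagged(obj3).
Round 3 — R14, derive locked(obj3).
Round 4 — R3, derive ready(obj3).
Closure: {active(n), approved(x), blue(x), cold(obj3), flagged(obj3), flies(x), hot(obj3), large(x), locked(obj3), metal(x), open(x), penguin(n), ready(obj3), red(n), signed(n), small(x), stale(obj3), swims(x), valid(n), visible(n)} — 20 facts.

20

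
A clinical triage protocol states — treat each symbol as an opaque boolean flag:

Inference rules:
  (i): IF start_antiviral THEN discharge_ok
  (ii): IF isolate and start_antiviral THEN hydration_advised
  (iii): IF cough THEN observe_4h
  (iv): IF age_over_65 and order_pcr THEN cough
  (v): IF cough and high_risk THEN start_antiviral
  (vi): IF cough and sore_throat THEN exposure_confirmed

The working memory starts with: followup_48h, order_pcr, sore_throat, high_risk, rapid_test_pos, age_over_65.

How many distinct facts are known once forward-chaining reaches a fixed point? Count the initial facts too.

11

Round 1: (iv) [IF age_over_65 and order_pcr THEN cough]. Adds cough.
Round 2: (iii) [IF cough THEN observe_4h]; (v) [IF cough and high_risk THEN start_antiviral]; (vi) [IF cough and sore_throat THEN exposure_confirmed]. Adds observe_4h, start_antiviral, exposure_confirmed.
Round 3: (i) [IF start_antiviral THEN discharge_ok]. Adds discharge_ok.
Closure: {age_over_65, cough, discharge_ok, exposure_confirmed, followup_48h, high_risk, observe_4h, order_pcr, rapid_test_pos, sore_throat, start_antiviral} — 11 facts.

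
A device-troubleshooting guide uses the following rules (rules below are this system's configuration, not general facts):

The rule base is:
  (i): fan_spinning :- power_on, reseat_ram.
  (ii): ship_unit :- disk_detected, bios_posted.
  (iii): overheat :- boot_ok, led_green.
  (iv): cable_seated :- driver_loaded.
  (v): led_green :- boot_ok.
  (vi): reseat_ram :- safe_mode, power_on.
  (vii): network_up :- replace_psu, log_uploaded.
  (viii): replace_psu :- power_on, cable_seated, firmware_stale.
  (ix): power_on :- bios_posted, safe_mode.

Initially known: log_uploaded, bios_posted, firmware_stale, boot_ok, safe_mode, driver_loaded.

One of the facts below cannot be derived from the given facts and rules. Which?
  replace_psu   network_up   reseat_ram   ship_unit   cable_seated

ship_unit

Round 1: (iv) [cable_seated :- driver_loaded.]; (v) [led_green :- boot_ok.]; (ix) [power_on :- bios_posted, safe_mode.]. New: cable_seated, led_green, power_on.
Round 2: (iii) [overheat :- boot_ok, led_green.]; (vi) [reseat_ram :- safe_mode, power_on.]; (viii) [replace_psu :- power_on, cable_seated, firmware_stale.]. New: overheat, reseat_ram, replace_psu.
Round 3: (i) [fan_spinning :- power_on, reseat_ram.]; (vii) [network_up :- replace_psu, log_uploaded.]. New: fan_spinning, network_up.
Derived: reseat_ram (round 2), cable_seated (round 1), replace_psu (round 2), network_up (round 3). ship_unit never appears in any round.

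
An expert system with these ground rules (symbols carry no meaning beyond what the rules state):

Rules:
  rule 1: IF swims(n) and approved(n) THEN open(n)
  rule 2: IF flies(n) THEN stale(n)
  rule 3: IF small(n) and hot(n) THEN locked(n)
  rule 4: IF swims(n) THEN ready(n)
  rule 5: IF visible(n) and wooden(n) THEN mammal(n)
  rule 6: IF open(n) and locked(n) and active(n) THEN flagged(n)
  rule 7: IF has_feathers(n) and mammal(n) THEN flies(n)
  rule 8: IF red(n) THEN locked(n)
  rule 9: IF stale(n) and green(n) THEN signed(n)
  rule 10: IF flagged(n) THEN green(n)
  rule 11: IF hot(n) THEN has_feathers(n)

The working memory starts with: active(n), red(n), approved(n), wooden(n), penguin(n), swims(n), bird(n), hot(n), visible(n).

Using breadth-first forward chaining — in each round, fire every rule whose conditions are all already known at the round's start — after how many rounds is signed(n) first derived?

4

[1] rule 1 [IF swims(n) and approved(n) THEN open(n)]; rule 4 [IF swims(n) THEN ready(n)]; rule 5 [IF visible(n) and wooden(n) THEN mammal(n)]; rule 8 [IF red(n) THEN locked(n)]; rule 11 [IF hot(n) THEN has_feathers(n)]. ⇒ new: open(n), ready(n), mammal(n), locked(n), has_feathers(n).
[2] rule 6 [IF open(n) and locked(n) and active(n) THEN flagged(n)]; rule 7 [IF has_feathers(n) and mammal(n) THEN flies(n)]. ⇒ new: flagged(n), flies(n).
[3] rule 2 [IF flies(n) THEN stale(n)]; rule 10 [IF flagged(n) THEN green(n)]. ⇒ new: stale(n), green(n).
[4] rule 9 [IF stale(n) and green(n) THEN signed(n)]. ⇒ new: signed(n).
signed(n) first appears in round 4.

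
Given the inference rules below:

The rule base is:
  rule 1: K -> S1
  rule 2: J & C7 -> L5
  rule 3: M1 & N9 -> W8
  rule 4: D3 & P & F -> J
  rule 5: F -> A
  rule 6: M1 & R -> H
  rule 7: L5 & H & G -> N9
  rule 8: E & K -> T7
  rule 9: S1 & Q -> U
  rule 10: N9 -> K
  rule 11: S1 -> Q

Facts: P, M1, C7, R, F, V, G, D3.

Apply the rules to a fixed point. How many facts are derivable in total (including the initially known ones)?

18

Round 1: rule 4 [D3 & P & F -> J]; rule 5 [F -> A]; rule 6 [M1 & R -> H]. Adds J, A, H.
Round 2: rule 2 [J & C7 -> L5]. Adds L5.
Round 3: rule 7 [L5 & H & G -> N9]. Adds N9.
Round 4: rule 3 [M1 & N9 -> W8]; rule 10 [N9 -> K]. Adds W8, K.
Round 5: rule 1 [K -> S1]. Adds S1.
Round 6: rule 11 [S1 -> Q]. Adds Q.
Round 7: rule 9 [S1 & Q -> U]. Adds U.
Closure: {A, C7, D3, F, G, H, J, K, L5, M1, N9, P, Q, R, S1, U, V, W8} — 18 facts.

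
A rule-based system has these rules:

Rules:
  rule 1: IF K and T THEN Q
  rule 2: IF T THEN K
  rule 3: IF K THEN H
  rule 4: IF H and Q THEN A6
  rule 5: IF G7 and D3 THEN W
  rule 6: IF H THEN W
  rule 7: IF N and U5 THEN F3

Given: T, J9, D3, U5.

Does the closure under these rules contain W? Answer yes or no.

yes

Round 1: rule 2 [IF T THEN K]. New: K.
Round 2: rule 1 [IF K and T THEN Q]; rule 3 [IF K THEN H]. New: Q, H.
Round 3: rule 4 [IF H and Q THEN A6]; rule 6 [IF H THEN W]. New: A6, W.
W appears in round 3, so it is derivable.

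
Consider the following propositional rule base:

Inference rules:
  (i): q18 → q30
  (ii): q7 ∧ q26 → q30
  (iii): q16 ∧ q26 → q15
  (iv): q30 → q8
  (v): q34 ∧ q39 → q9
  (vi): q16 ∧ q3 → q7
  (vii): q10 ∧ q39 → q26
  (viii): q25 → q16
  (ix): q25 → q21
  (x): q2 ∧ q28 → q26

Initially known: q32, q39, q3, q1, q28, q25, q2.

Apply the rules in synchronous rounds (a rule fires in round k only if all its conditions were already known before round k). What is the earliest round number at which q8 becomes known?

Round 1 — (viii), (ix), (x), derive q16, q21, q26.
Round 2 — (iii), (vi), derive q15, q7.
Round 3 — (ii), derive q30.
Round 4 — (iv), derive q8.
q8 first appears in round 4.

4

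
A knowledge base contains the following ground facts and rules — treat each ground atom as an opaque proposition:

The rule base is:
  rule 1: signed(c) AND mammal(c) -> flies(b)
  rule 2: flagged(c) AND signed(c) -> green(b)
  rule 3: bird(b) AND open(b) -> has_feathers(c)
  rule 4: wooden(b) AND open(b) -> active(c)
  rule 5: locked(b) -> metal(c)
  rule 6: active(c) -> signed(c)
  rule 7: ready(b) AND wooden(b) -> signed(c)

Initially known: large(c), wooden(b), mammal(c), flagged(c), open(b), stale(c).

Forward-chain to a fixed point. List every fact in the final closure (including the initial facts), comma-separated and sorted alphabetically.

Round 1: rule 4 [wooden(b) AND open(b) -> active(c)]. New: active(c).
Round 2: rule 6 [active(c) -> signed(c)]. New: signed(c).
Round 3: rule 1 [signed(c) AND mammal(c) -> flies(b)]; rule 2 [flagged(c) AND signed(c) -> green(b)]. New: flies(b), green(b).

active(c), flagged(c), flies(b), green(b), large(c), mammal(c), open(b), signed(c), stale(c), wooden(b)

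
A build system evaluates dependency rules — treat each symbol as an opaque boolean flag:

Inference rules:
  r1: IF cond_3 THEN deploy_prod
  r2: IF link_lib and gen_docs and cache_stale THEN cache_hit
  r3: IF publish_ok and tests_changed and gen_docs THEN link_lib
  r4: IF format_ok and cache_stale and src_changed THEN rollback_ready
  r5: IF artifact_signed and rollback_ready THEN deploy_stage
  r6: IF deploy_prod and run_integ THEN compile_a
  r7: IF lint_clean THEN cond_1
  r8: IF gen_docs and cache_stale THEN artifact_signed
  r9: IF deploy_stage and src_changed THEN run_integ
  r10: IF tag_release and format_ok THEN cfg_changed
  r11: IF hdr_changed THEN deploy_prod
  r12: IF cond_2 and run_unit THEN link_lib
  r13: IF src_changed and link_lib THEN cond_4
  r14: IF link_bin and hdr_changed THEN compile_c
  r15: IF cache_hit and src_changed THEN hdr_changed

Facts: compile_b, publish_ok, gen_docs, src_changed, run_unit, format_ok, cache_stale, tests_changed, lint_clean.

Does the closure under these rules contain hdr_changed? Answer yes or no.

Round 1 fires r3, r4, r7, r8, giving link_lib, rollback_ready, cond_1, artifact_signed.
Round 2 fires r2, r5, r13, giving cache_hit, deploy_stage, cond_4.
Round 3 fires r9, r15, giving run_integ, hdr_changed.
Round 4 fires r11, giving deploy_prod.
Round 5 fires r6, giving compile_a.
hdr_changed appears in round 3, so it is derivable.

yes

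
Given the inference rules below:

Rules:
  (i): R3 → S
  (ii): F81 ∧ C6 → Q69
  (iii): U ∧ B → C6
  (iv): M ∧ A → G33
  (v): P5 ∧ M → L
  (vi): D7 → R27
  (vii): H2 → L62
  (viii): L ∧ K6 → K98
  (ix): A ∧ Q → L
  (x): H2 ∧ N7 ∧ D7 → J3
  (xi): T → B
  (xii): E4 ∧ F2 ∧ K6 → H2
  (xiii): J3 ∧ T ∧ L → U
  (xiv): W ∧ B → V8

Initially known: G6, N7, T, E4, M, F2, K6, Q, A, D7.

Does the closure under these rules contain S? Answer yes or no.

[1] (iv) [M ∧ A → G33]; (vi) [D7 → R27]; (ix) [A ∧ Q → L]; (xi) [T → B]; (xii) [E4 ∧ F2 ∧ K6 → H2]. ⇒ new: G33, R27, L, B, H2.
[2] (vii) [H2 → L62]; (viii) [L ∧ K6 → K98]; (x) [H2 ∧ N7 ∧ D7 → J3]. ⇒ new: L62, K98, J3.
[3] (xiii) [J3 ∧ T ∧ L → U]. ⇒ new: U.
[4] (iii) [U ∧ B → C6]. ⇒ new: C6.
Fixed point reached. S is concluded only by (i); (i) needs R3 (never derived).

no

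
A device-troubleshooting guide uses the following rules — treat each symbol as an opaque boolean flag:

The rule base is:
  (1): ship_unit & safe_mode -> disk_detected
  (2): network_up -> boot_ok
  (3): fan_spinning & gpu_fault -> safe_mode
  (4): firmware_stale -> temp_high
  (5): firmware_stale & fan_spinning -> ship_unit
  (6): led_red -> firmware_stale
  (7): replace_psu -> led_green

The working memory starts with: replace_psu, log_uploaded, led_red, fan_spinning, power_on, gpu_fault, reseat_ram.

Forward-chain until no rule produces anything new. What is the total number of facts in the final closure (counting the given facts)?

13

Round 1: (3) [fan_spinning & gpu_fault -> safe_mode]; (6) [led_red -> firmware_stale]; (7) [replace_psu -> led_green]. New: safe_mode, firmware_stale, led_green.
Round 2: (4) [firmware_stale -> temp_high]; (5) [firmware_stale & fan_spinning -> ship_unit]. New: temp_high, ship_unit.
Round 3: (1) [ship_unit & safe_mode -> disk_detected]. New: disk_detected.
Closure: {disk_detected, fan_spinning, firmware_stale, gpu_fault, led_green, led_red, log_uploaded, power_on, replace_psu, reseat_ram, safe_mode, ship_unit, temp_high} — 13 facts.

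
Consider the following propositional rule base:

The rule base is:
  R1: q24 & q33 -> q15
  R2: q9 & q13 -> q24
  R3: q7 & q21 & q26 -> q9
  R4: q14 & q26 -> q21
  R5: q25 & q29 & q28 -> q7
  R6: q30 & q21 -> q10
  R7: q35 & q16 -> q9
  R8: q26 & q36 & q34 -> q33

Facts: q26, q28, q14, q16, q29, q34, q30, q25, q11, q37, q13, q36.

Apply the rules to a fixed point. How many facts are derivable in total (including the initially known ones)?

Round 1: R4 [q14 & q26 -> q21]; R5 [q25 & q29 & q28 -> q7]; R8 [q26 & q36 & q34 -> q33]. New: q21, q7, q33.
Round 2: R3 [q7 & q21 & q26 -> q9]; R6 [q30 & q21 -> q10]. New: q9, q10.
Round 3: R2 [q9 & q13 -> q24]. New: q24.
Round 4: R1 [q24 & q33 -> q15]. New: q15.
Closure: {q10, q11, q13, q14, q15, q16, q21, q24, q25, q26, q28, q29, q30, q33, q34, q36, q37, q7, q9} — 19 facts.

19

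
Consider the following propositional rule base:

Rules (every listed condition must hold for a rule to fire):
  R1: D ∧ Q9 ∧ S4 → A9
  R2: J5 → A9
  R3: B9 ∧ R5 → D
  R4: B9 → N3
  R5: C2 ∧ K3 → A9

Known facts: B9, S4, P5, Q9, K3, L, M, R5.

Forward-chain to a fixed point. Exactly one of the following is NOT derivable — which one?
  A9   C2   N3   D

Round 1 — R3, R4, derive D, N3.
Round 2 — R1, derive A9.
Derived: A9 (round 2), N3 (round 1), D (round 1). C2 never appears in any round.

C2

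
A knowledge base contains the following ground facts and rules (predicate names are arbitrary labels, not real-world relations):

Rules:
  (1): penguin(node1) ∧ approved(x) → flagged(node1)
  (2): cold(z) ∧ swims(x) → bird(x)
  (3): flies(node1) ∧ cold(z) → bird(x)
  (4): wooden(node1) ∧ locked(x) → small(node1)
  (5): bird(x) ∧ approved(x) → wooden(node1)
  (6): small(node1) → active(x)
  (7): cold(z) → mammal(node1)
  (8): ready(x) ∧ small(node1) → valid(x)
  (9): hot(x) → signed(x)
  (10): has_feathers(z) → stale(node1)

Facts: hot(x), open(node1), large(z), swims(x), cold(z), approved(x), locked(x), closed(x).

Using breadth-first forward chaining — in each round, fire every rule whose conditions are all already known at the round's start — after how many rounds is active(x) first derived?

Round 1: (2) [cold(z) ∧ swims(x) → bird(x)]; (7) [cold(z) → mammal(node1)]; (9) [hot(x) → signed(x)]. New: bird(x), mammal(node1), signed(x).
Round 2: (5) [bird(x) ∧ approved(x) → wooden(node1)]. New: wooden(node1).
Round 3: (4) [wooden(node1) ∧ locked(x) → small(node1)]. New: small(node1).
Round 4: (6) [small(node1) → active(x)]. New: active(x).
active(x) first appears in round 4.

4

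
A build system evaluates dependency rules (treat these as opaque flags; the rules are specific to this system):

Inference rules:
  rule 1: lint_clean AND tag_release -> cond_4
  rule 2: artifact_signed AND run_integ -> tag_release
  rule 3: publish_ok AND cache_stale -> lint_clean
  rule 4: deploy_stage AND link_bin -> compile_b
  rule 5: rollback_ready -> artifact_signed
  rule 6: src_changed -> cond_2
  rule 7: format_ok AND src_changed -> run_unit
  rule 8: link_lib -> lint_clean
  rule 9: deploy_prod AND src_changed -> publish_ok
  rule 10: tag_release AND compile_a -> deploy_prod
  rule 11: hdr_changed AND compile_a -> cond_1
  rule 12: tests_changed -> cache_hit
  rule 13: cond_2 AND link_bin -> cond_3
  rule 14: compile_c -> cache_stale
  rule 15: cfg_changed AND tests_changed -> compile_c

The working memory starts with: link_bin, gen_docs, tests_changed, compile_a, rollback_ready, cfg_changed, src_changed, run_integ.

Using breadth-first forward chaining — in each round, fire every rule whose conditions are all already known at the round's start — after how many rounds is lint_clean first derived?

Round 1 — rule 5, rule 6, rule 12, rule 15, derive artifact_signed, cond_2, cache_hit, compile_c.
Round 2 — rule 2, rule 13, rule 14, derive tag_release, cond_3, cache_stale.
Round 3 — rule 10, derive deploy_prod.
Round 4 — rule 9, derive publish_ok.
Round 5 — rule 3, derive lint_clean.
lint_clean first appears in round 5.

5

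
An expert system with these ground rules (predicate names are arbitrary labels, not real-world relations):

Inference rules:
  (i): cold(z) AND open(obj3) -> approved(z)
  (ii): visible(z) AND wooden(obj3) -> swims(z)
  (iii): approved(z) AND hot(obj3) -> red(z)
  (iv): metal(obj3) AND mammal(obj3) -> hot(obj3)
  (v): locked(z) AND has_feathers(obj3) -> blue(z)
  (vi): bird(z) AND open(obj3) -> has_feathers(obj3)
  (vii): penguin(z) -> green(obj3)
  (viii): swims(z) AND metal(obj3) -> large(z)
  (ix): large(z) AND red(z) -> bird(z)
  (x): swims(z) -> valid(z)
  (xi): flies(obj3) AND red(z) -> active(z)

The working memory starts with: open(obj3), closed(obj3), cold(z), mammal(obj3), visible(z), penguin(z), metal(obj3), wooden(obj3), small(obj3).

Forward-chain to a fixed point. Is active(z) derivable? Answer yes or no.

no

Round 1: (i) [cold(z) AND open(obj3) -> approved(z)]; (ii) [visible(z) AND wooden(obj3) -> swims(z)]; (iv) [metal(obj3) AND mammal(obj3) -> hot(obj3)]; (vii) [penguin(z) -> green(obj3)]. Adds approved(z), swims(z), hot(obj3), green(obj3).
Round 2: (iii) [approved(z) AND hot(obj3) -> red(z)]; (viii) [swims(z) AND metal(obj3) -> large(z)]; (x) [swims(z) -> valid(z)]. Adds red(z), large(z), valid(z).
Round 3: (ix) [large(z) AND red(z) -> bird(z)]. Adds bird(z).
Round 4: (vi) [bird(z) AND open(obj3) -> has_feathers(obj3)]. Adds has_feathers(obj3).
Fixed point reached. active(z) is concluded only by (xi); (xi) needs flies(obj3) (never derived).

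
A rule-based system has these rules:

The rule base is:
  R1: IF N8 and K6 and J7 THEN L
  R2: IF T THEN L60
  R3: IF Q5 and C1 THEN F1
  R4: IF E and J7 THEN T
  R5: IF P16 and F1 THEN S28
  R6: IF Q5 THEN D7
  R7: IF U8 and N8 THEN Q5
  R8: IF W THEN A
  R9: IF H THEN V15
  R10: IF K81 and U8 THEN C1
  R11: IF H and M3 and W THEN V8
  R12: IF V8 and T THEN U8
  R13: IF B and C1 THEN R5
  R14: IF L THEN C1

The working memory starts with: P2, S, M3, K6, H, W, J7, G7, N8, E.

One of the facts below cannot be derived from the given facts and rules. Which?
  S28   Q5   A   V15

Round 1: R1 [IF N8 and K6 and J7 THEN L]; R4 [IF E and J7 THEN T]; R8 [IF W THEN A]; R9 [IF H THEN V15]; R11 [IF H and M3 and W THEN V8]. Adds L, T, A, V15, V8.
Round 2: R2 [IF T THEN L60]; R12 [IF V8 and T THEN U8]; R14 [IF L THEN C1]. Adds L60, U8, C1.
Round 3: R7 [IF U8 and N8 THEN Q5]. Adds Q5.
Round 4: R3 [IF Q5 and C1 THEN F1]; R6 [IF Q5 THEN D7]. Adds F1, D7.
Derived: V15 (round 1), A (round 1), Q5 (round 3). S28 never appears in any round.

S28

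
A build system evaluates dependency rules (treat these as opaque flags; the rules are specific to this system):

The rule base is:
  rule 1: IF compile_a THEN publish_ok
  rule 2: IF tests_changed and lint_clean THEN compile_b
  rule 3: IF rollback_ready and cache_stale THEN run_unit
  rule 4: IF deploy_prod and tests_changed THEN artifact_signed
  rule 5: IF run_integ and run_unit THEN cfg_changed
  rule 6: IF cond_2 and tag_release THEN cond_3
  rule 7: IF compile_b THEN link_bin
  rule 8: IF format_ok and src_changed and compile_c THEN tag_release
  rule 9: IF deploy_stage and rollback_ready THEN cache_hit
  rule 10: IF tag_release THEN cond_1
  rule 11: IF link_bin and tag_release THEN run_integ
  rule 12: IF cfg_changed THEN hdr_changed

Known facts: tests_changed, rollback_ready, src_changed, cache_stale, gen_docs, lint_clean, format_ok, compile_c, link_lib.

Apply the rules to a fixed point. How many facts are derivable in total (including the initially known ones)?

Round 1: rule 2 [IF tests_changed and lint_clean THEN compile_b]; rule 3 [IF rollback_ready and cache_stale THEN run_unit]; rule 8 [IF format_ok and src_changed and compile_c THEN tag_release]. New: compile_b, run_unit, tag_release.
Round 2: rule 7 [IF compile_b THEN link_bin]; rule 10 [IF tag_release THEN cond_1]. New: link_bin, cond_1.
Round 3: rule 11 [IF link_bin and tag_release THEN run_integ]. New: run_integ.
Round 4: rule 5 [IF run_integ and run_unit THEN cfg_changed]. New: cfg_changed.
Round 5: rule 12 [IF cfg_changed THEN hdr_changed]. New: hdr_changed.
Closure: {cache_stale, cfg_changed, compile_b, compile_c, cond_1, format_ok, gen_docs, hdr_changed, link_bin, link_lib, lint_clean, rollback_ready, run_integ, run_unit, src_changed, tag_release, tests_changed} — 17 facts.

17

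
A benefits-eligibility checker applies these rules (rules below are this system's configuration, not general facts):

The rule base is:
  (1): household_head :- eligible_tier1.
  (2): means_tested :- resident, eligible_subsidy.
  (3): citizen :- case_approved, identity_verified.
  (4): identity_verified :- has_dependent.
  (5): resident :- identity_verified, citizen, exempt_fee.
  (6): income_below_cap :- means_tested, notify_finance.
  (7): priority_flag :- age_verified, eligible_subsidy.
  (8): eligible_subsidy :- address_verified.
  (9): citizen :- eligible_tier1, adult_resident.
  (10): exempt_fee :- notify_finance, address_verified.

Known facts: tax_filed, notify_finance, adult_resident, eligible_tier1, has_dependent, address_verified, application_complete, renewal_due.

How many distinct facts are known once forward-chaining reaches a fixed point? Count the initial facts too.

Round 1 fires (1), (4), (8), (9), (10), giving household_head, identity_verified, eligible_subsidy, citizen, exempt_fee.
Round 2 fires (5), giving resident.
Round 3 fires (2), giving means_tested.
Round 4 fires (6), giving income_below_cap.
Closure: {address_verified, adult_resident, application_complete, citizen, eligible_subsidy, eligible_tier1, exempt_fee, has_dependent, household_head, identity_verified, income_below_cap, means_tested, notify_finance, renewal_due, resident, tax_filed} — 16 facts.

16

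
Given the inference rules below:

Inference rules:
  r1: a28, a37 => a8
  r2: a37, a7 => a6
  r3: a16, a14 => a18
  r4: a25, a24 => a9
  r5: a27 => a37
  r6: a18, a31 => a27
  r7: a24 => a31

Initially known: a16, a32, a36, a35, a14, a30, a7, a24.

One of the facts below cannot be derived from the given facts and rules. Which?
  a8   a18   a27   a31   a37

a8

Round 1: r3 [a16, a14 => a18]; r7 [a24 => a31]. Adds a18, a31.
Round 2: r6 [a18, a31 => a27]. Adds a27.
Round 3: r5 [a27 => a37]. Adds a37.
Round 4: r2 [a37, a7 => a6]. Adds a6.
Derived: a18 (round 1), a31 (round 1), a37 (round 3), a27 (round 2). a8 never appears in any round.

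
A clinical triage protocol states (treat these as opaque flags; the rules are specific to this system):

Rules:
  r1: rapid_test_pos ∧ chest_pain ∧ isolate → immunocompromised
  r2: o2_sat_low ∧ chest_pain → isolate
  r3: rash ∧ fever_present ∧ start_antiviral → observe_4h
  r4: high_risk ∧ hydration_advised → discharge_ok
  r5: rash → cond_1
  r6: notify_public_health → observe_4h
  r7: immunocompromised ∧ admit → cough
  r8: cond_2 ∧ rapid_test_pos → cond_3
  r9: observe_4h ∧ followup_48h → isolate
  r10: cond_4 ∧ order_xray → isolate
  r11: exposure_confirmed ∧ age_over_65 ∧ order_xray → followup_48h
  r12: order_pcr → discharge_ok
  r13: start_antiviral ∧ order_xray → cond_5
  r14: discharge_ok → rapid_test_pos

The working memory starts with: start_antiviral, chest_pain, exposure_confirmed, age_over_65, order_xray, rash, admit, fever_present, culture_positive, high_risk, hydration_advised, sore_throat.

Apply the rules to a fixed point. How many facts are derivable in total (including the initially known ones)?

21

Round 1: r3 [rash ∧ fever_present ∧ start_antiviral → observe_4h]; r4 [high_risk ∧ hydration_advised → discharge_ok]; r5 [rash → cond_1]; r11 [exposure_confirmed ∧ age_over_65 ∧ order_xray → followup_48h]; r13 [start_antiviral ∧ order_xray → cond_5]. New: observe_4h, discharge_ok, cond_1, followup_48h, cond_5.
Round 2: r9 [observe_4h ∧ followup_48h → isolate]; r14 [discharge_ok → rapid_test_pos]. New: isolate, rapid_test_pos.
Round 3: r1 [rapid_test_pos ∧ chest_pain ∧ isolate → immunocompromised]. New: immunocompromised.
Round 4: r7 [immunocompromised ∧ admit → cough]. New: cough.
Closure: {admit, age_over_65, chest_pain, cond_1, cond_5, cough, culture_positive, discharge_ok, exposure_confirmed, fever_present, followup_48h, high_risk, hydration_advised, immunocompromised, isolate, observe_4h, order_xray, rapid_test_pos, rash, sore_throat, start_antiviral} — 21 facts.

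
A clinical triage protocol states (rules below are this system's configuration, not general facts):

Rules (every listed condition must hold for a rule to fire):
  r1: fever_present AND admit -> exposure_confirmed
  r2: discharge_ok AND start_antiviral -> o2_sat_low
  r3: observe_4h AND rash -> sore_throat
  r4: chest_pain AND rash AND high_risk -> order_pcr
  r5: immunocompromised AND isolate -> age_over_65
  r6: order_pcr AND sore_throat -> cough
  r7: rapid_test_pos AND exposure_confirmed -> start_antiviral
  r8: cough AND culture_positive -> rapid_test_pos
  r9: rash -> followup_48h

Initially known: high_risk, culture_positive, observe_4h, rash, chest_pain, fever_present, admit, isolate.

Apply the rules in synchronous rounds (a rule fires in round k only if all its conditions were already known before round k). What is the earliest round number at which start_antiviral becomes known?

4

Round 1: r1 [fever_present AND admit -> exposure_confirmed]; r3 [observe_4h AND rash -> sore_throat]; r4 [chest_pain AND rash AND high_risk -> order_pcr]; r9 [rash -> followup_48h]. New: exposure_confirmed, sore_throat, order_pcr, followup_48h.
Round 2: r6 [order_pcr AND sore_throat -> cough]. New: cough.
Round 3: r8 [cough AND culture_positive -> rapid_test_pos]. New: rapid_test_pos.
Round 4: r7 [rapid_test_pos AND exposure_confirmed -> start_antiviral]. New: start_antiviral.
start_antiviral first appears in round 4.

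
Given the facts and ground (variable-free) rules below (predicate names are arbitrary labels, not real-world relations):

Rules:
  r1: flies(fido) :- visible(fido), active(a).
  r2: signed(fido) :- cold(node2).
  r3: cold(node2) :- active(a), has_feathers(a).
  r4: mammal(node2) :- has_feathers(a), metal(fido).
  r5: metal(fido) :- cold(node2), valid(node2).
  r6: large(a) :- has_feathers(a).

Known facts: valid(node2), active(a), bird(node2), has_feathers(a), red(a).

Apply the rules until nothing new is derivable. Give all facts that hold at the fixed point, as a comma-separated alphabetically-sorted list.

active(a), bird(node2), cold(node2), has_feathers(a), large(a), mammal(node2), metal(fido), red(a), signed(fido), valid(node2)

Round 1: r3 [cold(node2) :- active(a), has_feathers(a).]; r6 [large(a) :- has_feathers(a).]. Adds cold(node2), large(a).
Round 2: r2 [signed(fido) :- cold(node2).]; r5 [metal(fido) :- cold(node2), valid(node2).]. Adds signed(fido), metal(fido).
Round 3: r4 [mammal(node2) :- has_feathers(a), metal(fido).]. Adds mammal(node2).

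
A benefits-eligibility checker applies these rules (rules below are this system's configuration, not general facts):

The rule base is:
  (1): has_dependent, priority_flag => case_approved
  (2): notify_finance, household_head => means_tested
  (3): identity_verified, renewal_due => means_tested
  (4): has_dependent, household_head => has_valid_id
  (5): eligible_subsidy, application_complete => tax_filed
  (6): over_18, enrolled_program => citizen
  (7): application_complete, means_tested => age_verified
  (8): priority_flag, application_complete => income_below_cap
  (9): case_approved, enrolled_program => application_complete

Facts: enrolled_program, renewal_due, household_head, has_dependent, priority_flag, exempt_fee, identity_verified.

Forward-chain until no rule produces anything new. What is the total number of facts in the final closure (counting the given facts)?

[1] (1) [has_dependent, priority_flag => case_approved]; (3) [identity_verified, renewal_due => means_tested]; (4) [has_dependent, household_head => has_valid_id]. ⇒ new: case_approved, means_tested, has_valid_id.
[2] (9) [case_approved, enrolled_program => application_complete]. ⇒ new: application_complete.
[3] (7) [application_complete, means_tested => age_verified]; (8) [priority_flag, application_complete => income_below_cap]. ⇒ new: age_verified, income_below_cap.
Closure: {age_verified, application_complete, case_approved, enrolled_program, exempt_fee, has_dependent, has_valid_id, household_head, identity_verified, income_below_cap, means_tested, priority_flag, renewal_due} — 13 facts.

13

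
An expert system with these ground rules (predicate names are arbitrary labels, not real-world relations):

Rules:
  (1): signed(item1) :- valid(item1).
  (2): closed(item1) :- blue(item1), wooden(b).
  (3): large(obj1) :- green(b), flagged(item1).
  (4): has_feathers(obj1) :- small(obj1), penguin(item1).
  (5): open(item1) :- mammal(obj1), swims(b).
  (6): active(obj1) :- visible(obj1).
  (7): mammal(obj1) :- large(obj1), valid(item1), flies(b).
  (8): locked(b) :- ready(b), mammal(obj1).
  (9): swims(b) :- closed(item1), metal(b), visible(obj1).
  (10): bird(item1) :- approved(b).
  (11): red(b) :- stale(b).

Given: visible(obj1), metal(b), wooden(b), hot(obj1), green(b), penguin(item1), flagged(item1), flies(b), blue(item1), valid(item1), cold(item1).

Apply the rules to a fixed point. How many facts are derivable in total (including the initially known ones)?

18

Round 1 fires (1), (2), (3), (6), giving signed(item1), closed(item1), large(obj1), active(obj1).
Round 2 fires (7), (9), giving mammal(obj1), swims(b).
Round 3 fires (5), giving open(item1).
Closure: {active(obj1), blue(item1), closed(item1), cold(item1), flagged(item1), flies(b), green(b), hot(obj1), large(obj1), mammal(obj1), metal(b), open(item1), penguin(item1), signed(item1), swims(b), valid(item1), visible(obj1), wooden(b)} — 18 facts.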